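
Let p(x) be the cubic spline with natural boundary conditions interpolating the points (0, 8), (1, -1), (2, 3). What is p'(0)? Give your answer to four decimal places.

Put m_i = p'' at the i-th knot. Here h = (1, 1) and Δ = (-9, 4), so the interior equations h_(i-1)·m_(i-1) + 2(h_(i-1)+h_i)·m_i + h_i·m_(i+1) = 6(Δ_i − Δ_(i-1)) read
  1·m_0 + 4·m_1 + 1·m_2 = 6(Δ_1 - Δ_0) = 78
Natural end conditions: m_0 = m_2 = 0.
Hence m_0 = 0, m_1 = 39/2, m_2 = 0.
On [0, 1], p'(x) = b_0 + 2c_0·x + 3d_0·x² with b_0 = Δ_0 - h_0(2m_0 + m_1)/6 = -49/4, c_0 = m_0/2 = 0, d_0 = (m_1 - m_0)/(6h_0) = 13/4. So p'(0) = -49/4.

-12.2500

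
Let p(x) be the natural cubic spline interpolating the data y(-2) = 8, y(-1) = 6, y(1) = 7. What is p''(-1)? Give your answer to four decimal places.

2.5000

With M_i denoting the second derivative at x_i, h_i = 1, 2, and Δ_i = (y_(i+1) − y_i)/h_i = -2, 1/2:
  1·M_0 + 6·M_1 + 2·M_2 = 6(Δ_1 - Δ_0) = 15
Natural end conditions: M_0 = M_2 = 0.
Forward elimination and back-substitution give M_0 = 0, M_1 = 5/2, M_2 = 0.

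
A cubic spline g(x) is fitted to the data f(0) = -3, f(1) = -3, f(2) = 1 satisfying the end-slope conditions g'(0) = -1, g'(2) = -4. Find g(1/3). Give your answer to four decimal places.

Write σ_i for g''(x_i). With h_i = 1, 1 and divided differences Δ_i = 0, 4, the continuity of g' gives the tridiagonal system
  1·σ_0 + 4·σ_1 + 1·σ_2 = 6(Δ_1 - Δ_0) = 24
Clamped end conditions give two more equations: 2h_0·σ_0 + h_0·σ_1 = 6(Δ_0 - g'(0)) = 6 and h_1·σ_1 + 2h_1·σ_2 = 6(g'(2) - Δ_1) = -48.
Solving: σ_0 = -9/2, σ_1 = 15, σ_2 = -63/2.
On [0, 1], g(x) = -3 - 1·x - 9/4·x² + 13/4·x³.
With x = 1/3: g(1/3) = -187/54.

-3.4630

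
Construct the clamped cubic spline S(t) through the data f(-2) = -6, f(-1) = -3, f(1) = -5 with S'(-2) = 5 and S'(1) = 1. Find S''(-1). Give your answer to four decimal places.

-5.3333

Let σ_i = S''(x_i). Step sizes h_i = 1, 2; slopes of the chords Δ_i = (y_(i+1) - y_i)/h_i = 3, -1.
  1·σ_0 + 6·σ_1 + 2·σ_2 = 6(Δ_1 - Δ_0) = -24
Clamped end conditions give two more equations: 2h_0·σ_0 + h_0·σ_1 = 6(Δ_0 - S'(-2)) = -12 and h_1·σ_1 + 2h_1·σ_2 = 6(S'(1) - Δ_1) = 12.
Solving the tridiagonal system: σ_0 = -10/3, σ_1 = -16/3, σ_2 = 17/3.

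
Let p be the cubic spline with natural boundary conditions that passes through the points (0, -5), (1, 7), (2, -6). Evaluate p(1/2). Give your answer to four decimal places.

Let M_i = p''(x_i). Step sizes h_i = 1, 1; slopes of the chords Δ_i = (y_(i+1) - y_i)/h_i = 12, -13.
  1·M_0 + 4·M_1 + 1·M_2 = 6(Δ_1 - Δ_0) = -150
Natural end conditions: M_0 = M_2 = 0.
Solving the tridiagonal system: M_0 = 0, M_1 = -75/2, M_2 = 0.
On [0, 1], p(t) = -5 + 73/4·t + 0·t² - 25/4·t³.
With t = 1/2: p(1/2) = 107/32.

3.3438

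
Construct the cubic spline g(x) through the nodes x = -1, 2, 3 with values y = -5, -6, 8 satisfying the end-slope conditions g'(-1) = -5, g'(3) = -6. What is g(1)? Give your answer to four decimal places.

Put M_i = g'' at the i-th knot. Here h = (3, 1) and Δ = (-1/3, 14), so the interior equations h_(i-1)·M_(i-1) + 2(h_(i-1)+h_i)·M_i + h_i·M_(i+1) = 6(Δ_i − Δ_(i-1)) read
  3·M_0 + 8·M_1 + 1·M_2 = 6(Δ_1 - Δ_0) = 86
Clamped end conditions give two more equations: 2h_0·M_0 + h_0·M_1 = 6(Δ_0 - g'(-1)) = 28 and h_1·M_1 + 2h_1·M_2 = 6(g'(3) - Δ_1) = -120.
Solving the tridiagonal system: M_0 = -19/3, M_1 = 22, M_2 = -71.
On [-1, 2], g(x) = -5 - 5·(x + 1) - 19/6·(x + 1)² + 85/54·(x + 1)³.
With (x + 1) = 2: g(1) = -407/27.

-15.0741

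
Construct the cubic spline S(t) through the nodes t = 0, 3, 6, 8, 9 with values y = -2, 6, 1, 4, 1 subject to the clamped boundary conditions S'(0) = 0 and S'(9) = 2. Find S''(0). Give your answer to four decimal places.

Write m_i for S''(x_i). With h_i = 3, 3, 2, 1 and divided differences Δ_i = 8/3, -5/3, 3/2, -3, the continuity of S' gives the tridiagonal system
  3·m_0 + 12·m_1 + 3·m_2 = 6(Δ_1 - Δ_0) = -26
  3·m_1 + 10·m_2 + 2·m_3 = 6(Δ_2 - Δ_1) = 19
  2·m_2 + 6·m_3 + 1·m_4 = 6(Δ_3 - Δ_2) = -27
Clamped end conditions give two more equations: 2h_0·m_0 + h_0·m_1 = 6(Δ_0 - S'(0)) = 16 and h_3·m_3 + 2h_3·m_4 = 6(S'(9) - Δ_3) = 30.
Forward elimination and back-substitution give m_0 = 1087/216, m_1 = -511/108, m_2 = 1129/216, m_3 = -515/54, m_4 = 2135/108.

5.0324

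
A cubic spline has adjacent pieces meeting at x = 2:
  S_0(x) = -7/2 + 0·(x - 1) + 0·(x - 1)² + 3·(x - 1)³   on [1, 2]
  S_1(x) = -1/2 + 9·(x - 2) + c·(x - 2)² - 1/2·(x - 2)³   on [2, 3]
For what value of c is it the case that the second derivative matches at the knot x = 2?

9

S_0''(x) = 0 + 18·(x - 1), so S_0''(2) = 18. On the right, S_1''(2) = 2c, so c = 9.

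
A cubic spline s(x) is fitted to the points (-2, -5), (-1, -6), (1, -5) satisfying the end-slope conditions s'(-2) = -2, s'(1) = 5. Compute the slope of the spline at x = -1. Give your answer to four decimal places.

Write m_i for s''(x_i). With h_i = 1, 2 and divided differences Δ_i = -1, 1/2, the continuity of s' gives the tridiagonal system
  1·m_0 + 6·m_1 + 2·m_2 = 6(Δ_1 - Δ_0) = 9
Clamped end conditions give two more equations: 2h_0·m_0 + h_0·m_1 = 6(Δ_0 - s'(-2)) = 6 and h_1·m_1 + 2h_1·m_2 = 6(s'(1) - Δ_1) = 27.
Hence m_0 = 23/6, m_1 = -5/3, m_2 = 91/12.
On [-1, 1], s'(x) = b_1 + 2c_1·(x + 1) + 3d_1·(x + 1)² with b_1 = Δ_1 - h_1(2m_1 + m_2)/6 = -11/12, c_1 = m_1/2 = -5/6, d_1 = (m_2 - m_1)/(6h_1) = 37/48. So s'(-1) = -11/12.

-0.9167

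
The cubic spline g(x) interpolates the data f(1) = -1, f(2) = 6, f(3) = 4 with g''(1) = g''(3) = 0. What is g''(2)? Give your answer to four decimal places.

-13.5000

With σ_i denoting the second derivative at x_i, h_i = 1, 1, and Δ_i = (y_(i+1) − y_i)/h_i = 7, -2:
  1·σ_0 + 4·σ_1 + 1·σ_2 = 6(Δ_1 - Δ_0) = -54
Natural end conditions: σ_0 = σ_2 = 0.
Solving: σ_0 = 0, σ_1 = -27/2, σ_2 = 0.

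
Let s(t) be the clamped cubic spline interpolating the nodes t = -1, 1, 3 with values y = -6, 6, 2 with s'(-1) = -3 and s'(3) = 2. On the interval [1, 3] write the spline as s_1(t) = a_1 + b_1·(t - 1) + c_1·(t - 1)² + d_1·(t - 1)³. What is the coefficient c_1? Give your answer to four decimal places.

Put m_i = s'' at the i-th knot. Here h = (2, 2) and Δ = (6, -2), so the interior equations h_(i-1)·m_(i-1) + 2(h_(i-1)+h_i)·m_i + h_i·m_(i+1) = 6(Δ_i − Δ_(i-1)) read
  2·m_0 + 8·m_1 + 2·m_2 = 6(Δ_1 - Δ_0) = -48
Clamped end conditions give two more equations: 2h_0·m_0 + h_0·m_1 = 6(Δ_0 - s'(-1)) = 54 and h_1·m_1 + 2h_1·m_2 = 6(s'(3) - Δ_1) = 24.
Solving: m_0 = 83/4, m_1 = -29/2, m_2 = 53/4.
On [1, 3], with s_1(t) = a_1 + b_1·(t - 1) + c_1·(t - 1)² + d_1·(t - 1)³: c_1 = m_1/2 = -29/4, d_1 = (m_2 - m_1)/(6h_1) = 37/16, b_1 = Δ_1 - h_1(2m_1 + m_2)/6 = 13/4.

-7.2500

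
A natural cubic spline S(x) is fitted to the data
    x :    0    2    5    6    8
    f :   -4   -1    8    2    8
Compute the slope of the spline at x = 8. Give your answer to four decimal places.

6.5264

With M_i denoting the second derivative at x_i, h_i = 2, 3, 1, 2, and Δ_i = (y_(i+1) − y_i)/h_i = 3/2, 3, -6, 3:
  2·M_0 + 10·M_1 + 3·M_2 = 6(Δ_1 - Δ_0) = 9
  3·M_1 + 8·M_2 + 1·M_3 = 6(Δ_2 - Δ_1) = -54
  1·M_2 + 6·M_3 + 2·M_4 = 6(Δ_3 - Δ_2) = 54
Natural end conditions: M_0 = M_4 = 0.
Hence M_0 = 0, M_1 = 1557/416, M_2 = -1971/208, M_3 = 4401/416, M_4 = 0.
On [6, 8], S'(x) = b_3 + 2c_3·(x - 6) + 3d_3·(x - 6)² with b_3 = Δ_3 - h_3(2M_3 + M_4)/6 = -843/208, c_3 = M_3/2 = 4401/832, d_3 = (M_4 - M_3)/(6h_3) = -1467/1664. So S'(8) = 2715/416.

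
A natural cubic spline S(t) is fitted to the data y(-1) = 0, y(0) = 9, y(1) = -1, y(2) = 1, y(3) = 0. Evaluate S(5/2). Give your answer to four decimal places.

1.2500

Let m_i = S''(x_i). Step sizes h_i = 1, 1, 1, 1; slopes of the chords Δ_i = (y_(i+1) - y_i)/h_i = 9, -10, 2, -1.
  1·m_0 + 4·m_1 + 1·m_2 = 6(Δ_1 - Δ_0) = -114
  1·m_1 + 4·m_2 + 1·m_3 = 6(Δ_2 - Δ_1) = 72
  1·m_2 + 4·m_3 + 1·m_4 = 6(Δ_3 - Δ_2) = -18
Natural end conditions: m_0 = m_4 = 0.
Solving the tridiagonal system: m_0 = 0, m_1 = -36, m_2 = 30, m_3 = -12, m_4 = 0.
On [2, 3], S(t) = 1 + 3·(t - 2) - 6·(t - 2)² + 2·(t - 2)³.
With (t - 2) = 1/2: S(5/2) = 5/4.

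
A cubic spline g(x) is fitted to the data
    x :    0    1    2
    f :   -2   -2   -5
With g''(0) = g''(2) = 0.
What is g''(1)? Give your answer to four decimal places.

Put σ_i = g'' at the i-th knot. Here h = (1, 1) and Δ = (0, -3), so the interior equations h_(i-1)·σ_(i-1) + 2(h_(i-1)+h_i)·σ_i + h_i·σ_(i+1) = 6(Δ_i − Δ_(i-1)) read
  1·σ_0 + 4·σ_1 + 1·σ_2 = 6(Δ_1 - Δ_0) = -18
Natural end conditions: σ_0 = σ_2 = 0.
Forward elimination and back-substitution give σ_0 = 0, σ_1 = -9/2, σ_2 = 0.

-4.5000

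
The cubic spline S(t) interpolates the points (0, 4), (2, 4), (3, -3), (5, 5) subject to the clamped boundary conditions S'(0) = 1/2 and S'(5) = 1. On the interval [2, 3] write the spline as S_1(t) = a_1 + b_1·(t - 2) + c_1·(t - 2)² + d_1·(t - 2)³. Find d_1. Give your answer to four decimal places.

4.8125

Put m_i = S'' at the i-th knot. Here h = (2, 1, 2) and Δ = (0, -7, 4), so the interior equations h_(i-1)·m_(i-1) + 2(h_(i-1)+h_i)·m_i + h_i·m_(i+1) = 6(Δ_i − Δ_(i-1)) read
  2·m_0 + 6·m_1 + 1·m_2 = 6(Δ_1 - Δ_0) = -42
  1·m_1 + 6·m_2 + 2·m_3 = 6(Δ_2 - Δ_1) = 66
Clamped end conditions give two more equations: 2h_0·m_0 + h_0·m_1 = 6(Δ_0 - S'(0)) = -3 and h_2·m_2 + 2h_2·m_3 = 6(S'(5) - Δ_2) = -18.
Hence m_0 = 161/32, m_1 = -185/16, m_2 = 277/16, m_3 = -421/32.
On [2, 3], with S_1(t) = a_1 + b_1·(t - 2) + c_1·(t - 2)² + d_1·(t - 2)³: c_1 = m_1/2 = -185/32, d_1 = (m_2 - m_1)/(6h_1) = 77/16, b_1 = Δ_1 - h_1(2m_1 + m_2)/6 = -193/32.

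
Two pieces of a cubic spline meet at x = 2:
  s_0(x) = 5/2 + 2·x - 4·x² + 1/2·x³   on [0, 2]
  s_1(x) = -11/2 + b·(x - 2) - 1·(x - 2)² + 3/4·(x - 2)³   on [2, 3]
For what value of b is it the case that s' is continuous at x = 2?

-8

s_0'(x) = 2 - 8·x + 3/2·x², so s_0'(2) = -8. On the right, s_1'(2) = b, so b = -8.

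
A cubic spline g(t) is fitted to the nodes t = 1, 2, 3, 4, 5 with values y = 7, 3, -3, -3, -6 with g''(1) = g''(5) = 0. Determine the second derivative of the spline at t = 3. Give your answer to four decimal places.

12.4286

Put m_i = g'' at the i-th knot. Here h = (1, 1, 1, 1) and Δ = (-4, -6, 0, -3), so the interior equations h_(i-1)·m_(i-1) + 2(h_(i-1)+h_i)·m_i + h_i·m_(i+1) = 6(Δ_i − Δ_(i-1)) read
  1·m_0 + 4·m_1 + 1·m_2 = 6(Δ_1 - Δ_0) = -12
  1·m_1 + 4·m_2 + 1·m_3 = 6(Δ_2 - Δ_1) = 36
  1·m_2 + 4·m_3 + 1·m_4 = 6(Δ_3 - Δ_2) = -18
Natural end conditions: m_0 = m_4 = 0.
Forward elimination and back-substitution give m_0 = 0, m_1 = -171/28, m_2 = 87/7, m_3 = -213/28, m_4 = 0.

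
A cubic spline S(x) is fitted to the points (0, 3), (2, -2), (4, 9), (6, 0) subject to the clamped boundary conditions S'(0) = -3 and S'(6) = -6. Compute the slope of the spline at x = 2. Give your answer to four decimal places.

2.6000

With σ_i denoting the second derivative at x_i, h_i = 2, 2, 2, and Δ_i = (y_(i+1) − y_i)/h_i = -5/2, 11/2, -9/2:
  2·σ_0 + 8·σ_1 + 2·σ_2 = 6(Δ_1 - Δ_0) = 48
  2·σ_1 + 8·σ_2 + 2·σ_3 = 6(Δ_2 - Δ_1) = -60
Clamped end conditions give two more equations: 2h_0·σ_0 + h_0·σ_1 = 6(Δ_0 - S'(0)) = 3 and h_2·σ_2 + 2h_2·σ_3 = 6(S'(6) - Δ_2) = -9.
Solving: σ_0 = -41/10, σ_1 = 97/10, σ_2 = -107/10, σ_3 = 31/10.
On [2, 4], S'(x) = b_1 + 2c_1·(x - 2) + 3d_1·(x - 2)² with b_1 = Δ_1 - h_1(2σ_1 + σ_2)/6 = 13/5, c_1 = σ_1/2 = 97/20, d_1 = (σ_2 - σ_1)/(6h_1) = -17/10. So S'(2) = 13/5.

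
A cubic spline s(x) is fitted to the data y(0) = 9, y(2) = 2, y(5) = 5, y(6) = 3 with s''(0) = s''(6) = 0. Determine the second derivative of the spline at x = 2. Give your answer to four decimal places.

3.8028

Write M_i for s''(x_i). With h_i = 2, 3, 1 and divided differences Δ_i = -7/2, 1, -2, the continuity of s' gives the tridiagonal system
  2·M_0 + 10·M_1 + 3·M_2 = 6(Δ_1 - Δ_0) = 27
  3·M_1 + 8·M_2 + 1·M_3 = 6(Δ_2 - Δ_1) = -18
Natural end conditions: M_0 = M_3 = 0.
Solving: M_0 = 0, M_1 = 270/71, M_2 = -261/71, M_3 = 0.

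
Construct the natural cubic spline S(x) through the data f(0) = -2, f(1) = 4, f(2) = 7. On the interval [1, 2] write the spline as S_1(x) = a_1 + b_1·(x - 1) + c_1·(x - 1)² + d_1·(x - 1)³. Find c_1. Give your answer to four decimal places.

-2.2500

Write M_i for S''(x_i). With h_i = 1, 1 and divided differences Δ_i = 6, 3, the continuity of S' gives the tridiagonal system
  1·M_0 + 4·M_1 + 1·M_2 = 6(Δ_1 - Δ_0) = -18
Natural end conditions: M_0 = M_2 = 0.
Solving: M_0 = 0, M_1 = -9/2, M_2 = 0.
On [1, 2], with S_1(x) = a_1 + b_1·(x - 1) + c_1·(x - 1)² + d_1·(x - 1)³: c_1 = M_1/2 = -9/4, d_1 = (M_2 - M_1)/(6h_1) = 3/4, b_1 = Δ_1 - h_1(2M_1 + M_2)/6 = 9/2.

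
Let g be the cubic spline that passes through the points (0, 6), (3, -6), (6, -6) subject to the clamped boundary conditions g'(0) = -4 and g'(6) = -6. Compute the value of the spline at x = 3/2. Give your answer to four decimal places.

-1.3125

With M_i denoting the second derivative at x_i, h_i = 3, 3, and Δ_i = (y_(i+1) − y_i)/h_i = -4, 0:
  3·M_0 + 12·M_1 + 3·M_2 = 6(Δ_1 - Δ_0) = 24
Clamped end conditions give two more equations: 2h_0·M_0 + h_0·M_1 = 6(Δ_0 - g'(0)) = 0 and h_1·M_1 + 2h_1·M_2 = 6(g'(6) - Δ_1) = -36.
Solving: M_0 = -7/3, M_1 = 14/3, M_2 = -25/3.
On [0, 3], g(x) = 6 - 4·x - 7/6·x² + 7/18·x³.
With x = 3/2: g(3/2) = -21/16.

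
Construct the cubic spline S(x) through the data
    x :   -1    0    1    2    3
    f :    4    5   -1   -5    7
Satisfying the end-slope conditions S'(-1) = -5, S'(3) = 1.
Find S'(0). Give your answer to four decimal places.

Let m_i = S''(x_i). Step sizes h_i = 1, 1, 1, 1; slopes of the chords Δ_i = (y_(i+1) - y_i)/h_i = 1, -6, -4, 12.
  1·m_0 + 4·m_1 + 1·m_2 = 6(Δ_1 - Δ_0) = -42
  1·m_1 + 4·m_2 + 1·m_3 = 6(Δ_2 - Δ_1) = 12
  1·m_2 + 4·m_3 + 1·m_4 = 6(Δ_3 - Δ_2) = 96
Clamped end conditions give two more equations: 2h_0·m_0 + h_0·m_1 = 6(Δ_0 - S'(-1)) = 36 and h_3·m_3 + 2h_3·m_4 = 6(S'(3) - Δ_3) = -66.
Forward elimination and back-substitution give m_0 = 105/4, m_1 = -33/2, m_2 = -9/4, m_3 = 75/2, m_4 = -207/4.
On [0, 1], S'(x) = b_1 + 2c_1·x + 3d_1·x² with b_1 = Δ_1 - h_1(2m_1 + m_2)/6 = -1/8, c_1 = m_1/2 = -33/4, d_1 = (m_2 - m_1)/(6h_1) = 19/8. So S'(0) = -1/8.

-0.1250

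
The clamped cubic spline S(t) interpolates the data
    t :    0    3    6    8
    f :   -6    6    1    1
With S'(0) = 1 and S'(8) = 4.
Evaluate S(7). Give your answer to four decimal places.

-0.6579

Write m_i for S''(x_i). With h_i = 3, 3, 2 and divided differences Δ_i = 4, -5/3, 0, the continuity of S' gives the tridiagonal system
  3·m_0 + 12·m_1 + 3·m_2 = 6(Δ_1 - Δ_0) = -34
  3·m_1 + 10·m_2 + 2·m_3 = 6(Δ_2 - Δ_1) = 10
Clamped end conditions give two more equations: 2h_0·m_0 + h_0·m_1 = 6(Δ_0 - S'(0)) = 18 and h_2·m_2 + 2h_2·m_3 = 6(S'(8) - Δ_2) = 24.
Forward elimination and back-substitution give m_0 = 298/57, m_1 = -254/57, m_2 = 24/19, m_3 = 102/19.
On [6, 8], S(t) = 1 - 50/19·(t - 6) + 12/19·(t - 6)² + 13/38·(t - 6)³.
With (t - 6) = 1: S(7) = -25/38.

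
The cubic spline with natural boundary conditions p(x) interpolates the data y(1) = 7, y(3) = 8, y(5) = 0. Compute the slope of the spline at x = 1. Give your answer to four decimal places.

1.6250

Write m_i for p''(x_i). With h_i = 2, 2 and divided differences Δ_i = 1/2, -4, the continuity of p' gives the tridiagonal system
  2·m_0 + 8·m_1 + 2·m_2 = 6(Δ_1 - Δ_0) = -27
Natural end conditions: m_0 = m_2 = 0.
Solving the tridiagonal system: m_0 = 0, m_1 = -27/8, m_2 = 0.
On [1, 3], p'(x) = b_0 + 2c_0·(x - 1) + 3d_0·(x - 1)² with b_0 = Δ_0 - h_0(2m_0 + m_1)/6 = 13/8, c_0 = m_0/2 = 0, d_0 = (m_1 - m_0)/(6h_0) = -9/32. So p'(1) = 13/8.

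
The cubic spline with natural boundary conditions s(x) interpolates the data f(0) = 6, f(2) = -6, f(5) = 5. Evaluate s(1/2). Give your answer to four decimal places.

With M_i denoting the second derivative at x_i, h_i = 2, 3, and Δ_i = (y_(i+1) − y_i)/h_i = -6, 11/3:
  2·M_0 + 10·M_1 + 3·M_2 = 6(Δ_1 - Δ_0) = 58
Natural end conditions: M_0 = M_2 = 0.
Hence M_0 = 0, M_1 = 29/5, M_2 = 0.
On [0, 2], s(x) = 6 - 119/15·x + 0·x² + 29/60·x³.
With x = 1/2: s(1/2) = 67/32.

2.0938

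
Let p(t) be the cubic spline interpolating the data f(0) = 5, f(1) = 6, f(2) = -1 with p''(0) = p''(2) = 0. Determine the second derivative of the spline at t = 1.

With M_i denoting the second derivative at x_i, h_i = 1, 1, and Δ_i = (y_(i+1) − y_i)/h_i = 1, -7:
  1·M_0 + 4·M_1 + 1·M_2 = 6(Δ_1 - Δ_0) = -48
Natural end conditions: M_0 = M_2 = 0.
Solving: M_0 = 0, M_1 = -12, M_2 = 0.

-12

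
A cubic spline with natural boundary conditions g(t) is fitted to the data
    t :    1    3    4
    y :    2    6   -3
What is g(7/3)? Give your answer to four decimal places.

Put M_i = g'' at the i-th knot. Here h = (2, 1) and Δ = (2, -9), so the interior equations h_(i-1)·M_(i-1) + 2(h_(i-1)+h_i)·M_i + h_i·M_(i+1) = 6(Δ_i − Δ_(i-1)) read
  2·M_0 + 6·M_1 + 1·M_2 = 6(Δ_1 - Δ_0) = -66
Natural end conditions: M_0 = M_2 = 0.
Forward elimination and back-substitution give M_0 = 0, M_1 = -11, M_2 = 0.
On [1, 3], g(t) = 2 + 17/3·(t - 1) + 0·(t - 1)² - 11/12·(t - 1)³.
With (t - 1) = 4/3: g(7/3) = 598/81.

7.3827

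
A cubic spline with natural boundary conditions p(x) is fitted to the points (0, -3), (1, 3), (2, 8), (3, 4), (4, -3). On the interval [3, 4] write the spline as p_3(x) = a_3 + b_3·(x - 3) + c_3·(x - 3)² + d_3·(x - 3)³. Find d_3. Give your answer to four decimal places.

Let M_i = p''(x_i). Step sizes h_i = 1, 1, 1, 1; slopes of the chords Δ_i = (y_(i+1) - y_i)/h_i = 6, 5, -4, -7.
  1·M_0 + 4·M_1 + 1·M_2 = 6(Δ_1 - Δ_0) = -6
  1·M_1 + 4·M_2 + 1·M_3 = 6(Δ_2 - Δ_1) = -54
  1·M_2 + 4·M_3 + 1·M_4 = 6(Δ_3 - Δ_2) = -18
Natural end conditions: M_0 = M_4 = 0.
Forward elimination and back-substitution give M_0 = 0, M_1 = 27/14, M_2 = -96/7, M_3 = -15/14, M_4 = 0.
On [3, 4], with p_3(x) = a_3 + b_3·(x - 3) + c_3·(x - 3)² + d_3·(x - 3)³: c_3 = M_3/2 = -15/28, d_3 = (M_4 - M_3)/(6h_3) = 5/28, b_3 = Δ_3 - h_3(2M_3 + M_4)/6 = -93/14.

0.1786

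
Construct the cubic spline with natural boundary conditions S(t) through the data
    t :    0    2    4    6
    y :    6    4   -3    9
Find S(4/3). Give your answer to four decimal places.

Put σ_i = S'' at the i-th knot. Here h = (2, 2, 2) and Δ = (-1, -7/2, 6), so the interior equations h_(i-1)·σ_(i-1) + 2(h_(i-1)+h_i)·σ_i + h_i·σ_(i+1) = 6(Δ_i − Δ_(i-1)) read
  2·σ_0 + 8·σ_1 + 2·σ_2 = 6(Δ_1 - Δ_0) = -15
  2·σ_1 + 8·σ_2 + 2·σ_3 = 6(Δ_2 - Δ_1) = 57
Natural end conditions: σ_0 = σ_3 = 0.
Forward elimination and back-substitution give σ_0 = 0, σ_1 = -39/10, σ_2 = 81/10, σ_3 = 0.
On [0, 2], S(t) = 6 + 3/10·t + 0·t² - 13/40·t³.
With t = 4/3: S(4/3) = 152/27.

5.6296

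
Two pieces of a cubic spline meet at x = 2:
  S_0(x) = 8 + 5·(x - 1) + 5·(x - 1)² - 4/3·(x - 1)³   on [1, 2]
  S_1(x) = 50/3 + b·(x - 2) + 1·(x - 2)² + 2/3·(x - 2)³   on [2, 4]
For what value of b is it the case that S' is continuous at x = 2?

11

S_0'(x) = 5 + 10·(x - 1) - 4·(x - 1)², so S_0'(2) = 11. On the right, S_1'(2) = b, so b = 11.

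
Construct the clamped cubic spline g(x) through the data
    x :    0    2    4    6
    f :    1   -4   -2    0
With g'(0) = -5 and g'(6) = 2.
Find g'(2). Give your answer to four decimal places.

Let M_i = g''(x_i). Step sizes h_i = 2, 2, 2; slopes of the chords Δ_i = (y_(i+1) - y_i)/h_i = -5/2, 1, 1.
  2·M_0 + 8·M_1 + 2·M_2 = 6(Δ_1 - Δ_0) = 21
  2·M_1 + 8·M_2 + 2·M_3 = 6(Δ_2 - Δ_1) = 0
Clamped end conditions give two more equations: 2h_0·M_0 + h_0·M_1 = 6(Δ_0 - g'(0)) = 15 and h_2·M_2 + 2h_2·M_3 = 6(g'(6) - Δ_2) = 6.
Hence M_0 = 79/30, M_1 = 67/30, M_2 = -16/15, M_3 = 61/30.
On [2, 4], g'(x) = b_1 + 2c_1·(x - 2) + 3d_1·(x - 2)² with b_1 = Δ_1 - h_1(2M_1 + M_2)/6 = -2/15, c_1 = M_1/2 = 67/60, d_1 = (M_2 - M_1)/(6h_1) = -11/40. So g'(2) = -2/15.

-0.1333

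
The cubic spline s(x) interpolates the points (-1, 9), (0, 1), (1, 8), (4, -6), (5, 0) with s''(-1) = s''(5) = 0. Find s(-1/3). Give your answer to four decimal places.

2.0064

Let M_i = s''(x_i). Step sizes h_i = 1, 1, 3, 1; slopes of the chords Δ_i = (y_(i+1) - y_i)/h_i = -8, 7, -14/3, 6.
  1·M_0 + 4·M_1 + 1·M_2 = 6(Δ_1 - Δ_0) = 90
  1·M_1 + 8·M_2 + 3·M_3 = 6(Δ_2 - Δ_1) = -70
  3·M_2 + 8·M_3 + 1·M_4 = 6(Δ_3 - Δ_2) = 64
Natural end conditions: M_0 = M_4 = 0.
Hence M_0 = 0, M_1 = 2851/106, M_2 = -932/53, M_3 = 1547/106, M_4 = 0.
On [-1, 0], s(x) = 9 - 7939/636·(x + 1) + 0·(x + 1)² + 2851/636·(x + 1)³.
With (x + 1) = 2/3: s(-1/3) = 17227/8586.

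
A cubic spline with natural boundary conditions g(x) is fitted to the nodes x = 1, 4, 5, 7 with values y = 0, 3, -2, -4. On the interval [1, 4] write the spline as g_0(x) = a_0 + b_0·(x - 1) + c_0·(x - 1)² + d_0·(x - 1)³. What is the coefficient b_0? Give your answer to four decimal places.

Put σ_i = g'' at the i-th knot. Here h = (3, 1, 2) and Δ = (1, -5, -1), so the interior equations h_(i-1)·σ_(i-1) + 2(h_(i-1)+h_i)·σ_i + h_i·σ_(i+1) = 6(Δ_i − Δ_(i-1)) read
  3·σ_0 + 8·σ_1 + 1·σ_2 = 6(Δ_1 - Δ_0) = -36
  1·σ_1 + 6·σ_2 + 2·σ_3 = 6(Δ_2 - Δ_1) = 24
Natural end conditions: σ_0 = σ_3 = 0.
Forward elimination and back-substitution give σ_0 = 0, σ_1 = -240/47, σ_2 = 228/47, σ_3 = 0.
On [1, 4], with g_0(x) = a_0 + b_0·(x - 1) + c_0·(x - 1)² + d_0·(x - 1)³: c_0 = σ_0/2 = 0, d_0 = (σ_1 - σ_0)/(6h_0) = -40/141, b_0 = Δ_0 - h_0(2σ_0 + σ_1)/6 = 167/47.

3.5532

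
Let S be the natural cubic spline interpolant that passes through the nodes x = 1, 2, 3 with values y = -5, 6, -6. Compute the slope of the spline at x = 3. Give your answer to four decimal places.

-17.7500

Put M_i = S'' at the i-th knot. Here h = (1, 1) and Δ = (11, -12), so the interior equations h_(i-1)·M_(i-1) + 2(h_(i-1)+h_i)·M_i + h_i·M_(i+1) = 6(Δ_i − Δ_(i-1)) read
  1·M_0 + 4·M_1 + 1·M_2 = 6(Δ_1 - Δ_0) = -138
Natural end conditions: M_0 = M_2 = 0.
Forward elimination and back-substitution give M_0 = 0, M_1 = -69/2, M_2 = 0.
On [2, 3], S'(x) = b_1 + 2c_1·(x - 2) + 3d_1·(x - 2)² with b_1 = Δ_1 - h_1(2M_1 + M_2)/6 = -1/2, c_1 = M_1/2 = -69/4, d_1 = (M_2 - M_1)/(6h_1) = 23/4. So S'(3) = -71/4.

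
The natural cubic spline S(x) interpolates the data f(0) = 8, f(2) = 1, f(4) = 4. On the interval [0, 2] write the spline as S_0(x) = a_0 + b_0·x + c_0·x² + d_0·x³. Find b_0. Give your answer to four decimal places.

With σ_i denoting the second derivative at x_i, h_i = 2, 2, and Δ_i = (y_(i+1) − y_i)/h_i = -7/2, 3/2:
  2·σ_0 + 8·σ_1 + 2·σ_2 = 6(Δ_1 - Δ_0) = 30
Natural end conditions: σ_0 = σ_2 = 0.
Hence σ_0 = 0, σ_1 = 15/4, σ_2 = 0.
On [0, 2], with S_0(x) = a_0 + b_0·x + c_0·x² + d_0·x³: c_0 = σ_0/2 = 0, d_0 = (σ_1 - σ_0)/(6h_0) = 5/16, b_0 = Δ_0 - h_0(2σ_0 + σ_1)/6 = -19/4.

-4.7500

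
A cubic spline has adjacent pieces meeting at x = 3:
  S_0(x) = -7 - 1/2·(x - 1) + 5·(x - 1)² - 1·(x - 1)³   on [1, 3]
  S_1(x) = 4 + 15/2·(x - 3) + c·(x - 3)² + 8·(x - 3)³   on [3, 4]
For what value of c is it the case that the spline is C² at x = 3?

-1

S_0''(x) = 10 - 6·(x - 1), so S_0''(3) = -2. On the right, S_1''(3) = 2c, so c = -1.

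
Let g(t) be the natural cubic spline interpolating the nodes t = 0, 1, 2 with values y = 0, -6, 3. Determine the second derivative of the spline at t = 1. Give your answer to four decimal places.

Put m_i = g'' at the i-th knot. Here h = (1, 1) and Δ = (-6, 9), so the interior equations h_(i-1)·m_(i-1) + 2(h_(i-1)+h_i)·m_i + h_i·m_(i+1) = 6(Δ_i − Δ_(i-1)) read
  1·m_0 + 4·m_1 + 1·m_2 = 6(Δ_1 - Δ_0) = 90
Natural end conditions: m_0 = m_2 = 0.
Solving the tridiagonal system: m_0 = 0, m_1 = 45/2, m_2 = 0.

22.5000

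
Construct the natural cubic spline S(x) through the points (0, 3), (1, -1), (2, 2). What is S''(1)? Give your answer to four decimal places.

10.5000

Write M_i for S''(x_i). With h_i = 1, 1 and divided differences Δ_i = -4, 3, the continuity of S' gives the tridiagonal system
  1·M_0 + 4·M_1 + 1·M_2 = 6(Δ_1 - Δ_0) = 42
Natural end conditions: M_0 = M_2 = 0.
Hence M_0 = 0, M_1 = 21/2, M_2 = 0.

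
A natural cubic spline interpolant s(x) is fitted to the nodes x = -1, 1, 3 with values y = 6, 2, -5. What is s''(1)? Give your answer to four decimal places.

-1.1250

Put m_i = s'' at the i-th knot. Here h = (2, 2) and Δ = (-2, -7/2), so the interior equations h_(i-1)·m_(i-1) + 2(h_(i-1)+h_i)·m_i + h_i·m_(i+1) = 6(Δ_i − Δ_(i-1)) read
  2·m_0 + 8·m_1 + 2·m_2 = 6(Δ_1 - Δ_0) = -9
Natural end conditions: m_0 = m_2 = 0.
Solving: m_0 = 0, m_1 = -9/8, m_2 = 0.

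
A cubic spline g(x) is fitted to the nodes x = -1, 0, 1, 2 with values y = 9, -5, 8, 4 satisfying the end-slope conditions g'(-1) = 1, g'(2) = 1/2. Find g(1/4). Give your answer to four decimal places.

Put M_i = g'' at the i-th knot. Here h = (1, 1, 1) and Δ = (-14, 13, -4), so the interior equations h_(i-1)·M_(i-1) + 2(h_(i-1)+h_i)·M_i + h_i·M_(i+1) = 6(Δ_i − Δ_(i-1)) read
  1·M_0 + 4·M_1 + 1·M_2 = 6(Δ_1 - Δ_0) = 162
  1·M_1 + 4·M_2 + 1·M_3 = 6(Δ_2 - Δ_1) = -102
Clamped end conditions give two more equations: 2h_0·M_0 + h_0·M_1 = 6(Δ_0 - g'(-1)) = -90 and h_2·M_2 + 2h_2·M_3 = 6(g'(2) - Δ_2) = 27.
Forward elimination and back-substitution give M_0 = -247/3, M_1 = 224/3, M_2 = -163/3, M_3 = 122/3.
On [0, 1], g(x) = -5 - 17/6·x + 112/3·x² - 43/2·x³.
With x = 1/4: g(1/4) = -475/128.

-3.7109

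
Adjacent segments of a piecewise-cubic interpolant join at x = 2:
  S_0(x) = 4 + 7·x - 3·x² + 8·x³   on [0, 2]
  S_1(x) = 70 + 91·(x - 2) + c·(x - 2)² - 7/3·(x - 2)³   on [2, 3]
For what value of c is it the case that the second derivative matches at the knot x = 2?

S_0''(x) = -6 + 48·x, so S_0''(2) = 90. On the right, S_1''(2) = 2c, so c = 45.

45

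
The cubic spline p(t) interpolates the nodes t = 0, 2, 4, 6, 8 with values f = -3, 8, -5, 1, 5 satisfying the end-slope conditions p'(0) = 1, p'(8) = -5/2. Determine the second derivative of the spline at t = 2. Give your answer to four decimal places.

-15.5179

Let M_i = p''(x_i). Step sizes h_i = 2, 2, 2, 2; slopes of the chords Δ_i = (y_(i+1) - y_i)/h_i = 11/2, -13/2, 3, 2.
  2·M_0 + 8·M_1 + 2·M_2 = 6(Δ_1 - Δ_0) = -72
  2·M_1 + 8·M_2 + 2·M_3 = 6(Δ_2 - Δ_1) = 57
  2·M_2 + 8·M_3 + 2·M_4 = 6(Δ_3 - Δ_2) = -6
Clamped end conditions give two more equations: 2h_0·M_0 + h_0·M_1 = 6(Δ_0 - p'(0)) = 27 and h_3·M_3 + 2h_3·M_4 = 6(p'(8) - Δ_3) = -27.
Hence M_0 = 1625/112, M_1 = -869/56, M_2 = 185/16, M_3 = -125/56, M_4 = -631/112.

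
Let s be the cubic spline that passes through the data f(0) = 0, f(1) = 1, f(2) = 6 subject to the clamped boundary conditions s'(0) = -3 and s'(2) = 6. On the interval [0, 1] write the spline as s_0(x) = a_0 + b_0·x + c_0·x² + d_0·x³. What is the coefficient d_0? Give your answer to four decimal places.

-1.2500

Let σ_i = s''(x_i). Step sizes h_i = 1, 1; slopes of the chords Δ_i = (y_(i+1) - y_i)/h_i = 1, 5.
  1·σ_0 + 4·σ_1 + 1·σ_2 = 6(Δ_1 - Δ_0) = 24
Clamped end conditions give two more equations: 2h_0·σ_0 + h_0·σ_1 = 6(Δ_0 - s'(0)) = 24 and h_1·σ_1 + 2h_1·σ_2 = 6(s'(2) - Δ_1) = 6.
Solving: σ_0 = 21/2, σ_1 = 3, σ_2 = 3/2.
On [0, 1], with s_0(x) = a_0 + b_0·x + c_0·x² + d_0·x³: c_0 = σ_0/2 = 21/4, d_0 = (σ_1 - σ_0)/(6h_0) = -5/4, b_0 = Δ_0 - h_0(2σ_0 + σ_1)/6 = -3.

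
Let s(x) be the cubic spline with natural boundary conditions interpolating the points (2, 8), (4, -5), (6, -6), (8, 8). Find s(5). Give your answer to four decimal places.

Let m_i = s''(x_i). Step sizes h_i = 2, 2, 2; slopes of the chords Δ_i = (y_(i+1) - y_i)/h_i = -13/2, -1/2, 7.
  2·m_0 + 8·m_1 + 2·m_2 = 6(Δ_1 - Δ_0) = 36
  2·m_1 + 8·m_2 + 2·m_3 = 6(Δ_2 - Δ_1) = 45
Natural end conditions: m_0 = m_3 = 0.
Solving the tridiagonal system: m_0 = 0, m_1 = 33/10, m_2 = 24/5, m_3 = 0.
On [4, 6], s(x) = -5 - 43/10·(x - 4) + 33/20·(x - 4)² + 1/8·(x - 4)³.
With (x - 4) = 1: s(5) = -301/40.

-7.5250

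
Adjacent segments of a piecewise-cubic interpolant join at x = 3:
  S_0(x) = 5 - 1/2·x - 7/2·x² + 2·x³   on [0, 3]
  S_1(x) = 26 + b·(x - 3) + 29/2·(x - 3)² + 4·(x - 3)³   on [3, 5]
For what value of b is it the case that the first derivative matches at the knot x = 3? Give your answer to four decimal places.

S_0'(x) = -1/2 - 7·x + 6·x², so S_0'(3) = 65/2. On the right, S_1'(3) = b, so b = 65/2.

32.5000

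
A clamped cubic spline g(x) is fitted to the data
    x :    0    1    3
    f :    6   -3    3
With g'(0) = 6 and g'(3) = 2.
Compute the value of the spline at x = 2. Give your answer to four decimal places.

-2.9583

With M_i denoting the second derivative at x_i, h_i = 1, 2, and Δ_i = (y_(i+1) − y_i)/h_i = -9, 3:
  1·M_0 + 6·M_1 + 2·M_2 = 6(Δ_1 - Δ_0) = 72
Clamped end conditions give two more equations: 2h_0·M_0 + h_0·M_1 = 6(Δ_0 - g'(0)) = -90 and h_1·M_1 + 2h_1·M_2 = 6(g'(3) - Δ_1) = -6.
Forward elimination and back-substitution give M_0 = -175/3, M_1 = 80/3, M_2 = -89/6.
On [1, 3], g(x) = -3 - 59/6·(x - 1) + 40/3·(x - 1)² - 83/24·(x - 1)³.
With (x - 1) = 1: g(2) = -71/24.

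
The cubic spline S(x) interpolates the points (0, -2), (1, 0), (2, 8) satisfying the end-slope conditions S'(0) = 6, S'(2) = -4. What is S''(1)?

Let m_i = S''(x_i). Step sizes h_i = 1, 1; slopes of the chords Δ_i = (y_(i+1) - y_i)/h_i = 2, 8.
  1·m_0 + 4·m_1 + 1·m_2 = 6(Δ_1 - Δ_0) = 36
Clamped end conditions give two more equations: 2h_0·m_0 + h_0·m_1 = 6(Δ_0 - S'(0)) = -24 and h_1·m_1 + 2h_1·m_2 = 6(S'(2) - Δ_1) = -72.
Hence m_0 = -26, m_1 = 28, m_2 = -50.

28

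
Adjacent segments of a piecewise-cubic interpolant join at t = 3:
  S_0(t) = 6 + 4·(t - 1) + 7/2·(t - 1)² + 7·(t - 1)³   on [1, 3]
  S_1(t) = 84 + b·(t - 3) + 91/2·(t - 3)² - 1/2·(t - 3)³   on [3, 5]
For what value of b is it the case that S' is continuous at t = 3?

102

S_0'(t) = 4 + 7·(t - 1) + 21·(t - 1)², so S_0'(3) = 102. On the right, S_1'(3) = b, so b = 102.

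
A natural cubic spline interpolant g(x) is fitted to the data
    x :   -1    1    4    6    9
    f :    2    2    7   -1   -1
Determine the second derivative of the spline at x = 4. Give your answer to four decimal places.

-4.8046

Write M_i for g''(x_i). With h_i = 2, 3, 2, 3 and divided differences Δ_i = 0, 5/3, -4, 0, the continuity of g' gives the tridiagonal system
  2·M_0 + 10·M_1 + 3·M_2 = 6(Δ_1 - Δ_0) = 10
  3·M_1 + 10·M_2 + 2·M_3 = 6(Δ_2 - Δ_1) = -34
  2·M_2 + 10·M_3 + 3·M_4 = 6(Δ_3 - Δ_2) = 24
Natural end conditions: M_0 = M_4 = 0.
Forward elimination and back-substitution give M_0 = 0, M_1 = 354/145, M_2 = -418/87, M_3 = 1462/435, M_4 = 0.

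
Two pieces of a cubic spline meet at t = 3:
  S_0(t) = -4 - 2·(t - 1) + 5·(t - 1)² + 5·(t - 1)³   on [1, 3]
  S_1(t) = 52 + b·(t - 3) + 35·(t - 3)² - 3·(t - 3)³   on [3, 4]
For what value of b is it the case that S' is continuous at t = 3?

S_0'(t) = -2 + 10·(t - 1) + 15·(t - 1)², so S_0'(3) = 78. On the right, S_1'(3) = b, so b = 78.

78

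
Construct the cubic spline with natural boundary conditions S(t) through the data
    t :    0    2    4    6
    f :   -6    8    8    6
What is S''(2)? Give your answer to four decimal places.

Put m_i = S'' at the i-th knot. Here h = (2, 2, 2) and Δ = (7, 0, -1), so the interior equations h_(i-1)·m_(i-1) + 2(h_(i-1)+h_i)·m_i + h_i·m_(i+1) = 6(Δ_i − Δ_(i-1)) read
  2·m_0 + 8·m_1 + 2·m_2 = 6(Δ_1 - Δ_0) = -42
  2·m_1 + 8·m_2 + 2·m_3 = 6(Δ_2 - Δ_1) = -6
Natural end conditions: m_0 = m_3 = 0.
Solving: m_0 = 0, m_1 = -27/5, m_2 = 3/5, m_3 = 0.

-5.4000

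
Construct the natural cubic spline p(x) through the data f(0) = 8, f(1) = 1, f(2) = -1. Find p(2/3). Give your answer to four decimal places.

2.8704

Let M_i = p''(x_i). Step sizes h_i = 1, 1; slopes of the chords Δ_i = (y_(i+1) - y_i)/h_i = -7, -2.
  1·M_0 + 4·M_1 + 1·M_2 = 6(Δ_1 - Δ_0) = 30
Natural end conditions: M_0 = M_2 = 0.
Solving: M_0 = 0, M_1 = 15/2, M_2 = 0.
On [0, 1], p(x) = 8 - 33/4·x + 0·x² + 5/4·x³.
With x = 2/3: p(2/3) = 155/54.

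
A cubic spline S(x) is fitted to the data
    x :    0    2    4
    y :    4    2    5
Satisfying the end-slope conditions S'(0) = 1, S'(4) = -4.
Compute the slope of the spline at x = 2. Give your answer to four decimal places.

Let m_i = S''(x_i). Step sizes h_i = 2, 2; slopes of the chords Δ_i = (y_(i+1) - y_i)/h_i = -1, 3/2.
  2·m_0 + 8·m_1 + 2·m_2 = 6(Δ_1 - Δ_0) = 15
Clamped end conditions give two more equations: 2h_0·m_0 + h_0·m_1 = 6(Δ_0 - S'(0)) = -12 and h_1·m_1 + 2h_1·m_2 = 6(S'(4) - Δ_1) = -33.
Hence m_0 = -49/8, m_1 = 25/4, m_2 = -91/8.
On [2, 4], S'(x) = b_1 + 2c_1·(x - 2) + 3d_1·(x - 2)² with b_1 = Δ_1 - h_1(2m_1 + m_2)/6 = 9/8, c_1 = m_1/2 = 25/8, d_1 = (m_2 - m_1)/(6h_1) = -47/32. So S'(2) = 9/8.

1.1250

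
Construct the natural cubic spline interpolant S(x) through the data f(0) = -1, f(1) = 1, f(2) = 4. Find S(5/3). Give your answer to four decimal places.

2.9259

Write M_i for S''(x_i). With h_i = 1, 1 and divided differences Δ_i = 2, 3, the continuity of S' gives the tridiagonal system
  1·M_0 + 4·M_1 + 1·M_2 = 6(Δ_1 - Δ_0) = 6
Natural end conditions: M_0 = M_2 = 0.
Solving: M_0 = 0, M_1 = 3/2, M_2 = 0.
On [1, 2], S(x) = 1 + 5/2·(x - 1) + 3/4·(x - 1)² - 1/4·(x - 1)³.
With (x - 1) = 2/3: S(5/3) = 79/27.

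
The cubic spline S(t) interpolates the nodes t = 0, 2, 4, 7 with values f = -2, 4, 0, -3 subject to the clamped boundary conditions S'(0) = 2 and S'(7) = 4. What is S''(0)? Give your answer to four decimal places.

3.8649

Let M_i = S''(x_i). Step sizes h_i = 2, 2, 3; slopes of the chords Δ_i = (y_(i+1) - y_i)/h_i = 3, -2, -1.
  2·M_0 + 8·M_1 + 2·M_2 = 6(Δ_1 - Δ_0) = -30
  2·M_1 + 10·M_2 + 3·M_3 = 6(Δ_2 - Δ_1) = 6
Clamped end conditions give two more equations: 2h_0·M_0 + h_0·M_1 = 6(Δ_0 - S'(0)) = 6 and h_2·M_2 + 2h_2·M_3 = 6(S'(7) - Δ_2) = 30.
Forward elimination and back-substitution give M_0 = 143/37, M_1 = -175/37, M_2 = 2/37, M_3 = 184/37.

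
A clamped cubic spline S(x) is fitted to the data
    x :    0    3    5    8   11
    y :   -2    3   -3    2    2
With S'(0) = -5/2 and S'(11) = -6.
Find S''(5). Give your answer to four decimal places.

4.0640

Write σ_i for S''(x_i). With h_i = 3, 2, 3, 3 and divided differences Δ_i = 5/3, -3, 5/3, 0, the continuity of S' gives the tridiagonal system
  3·σ_0 + 10·σ_1 + 2·σ_2 = 6(Δ_1 - Δ_0) = -28
  2·σ_1 + 10·σ_2 + 3·σ_3 = 6(Δ_2 - Δ_1) = 28
  3·σ_2 + 12·σ_3 + 3·σ_4 = 6(Δ_3 - Δ_2) = -10
Clamped end conditions give two more equations: 2h_0·σ_0 + h_0·σ_1 = 6(Δ_0 - S'(0)) = 25 and h_3·σ_3 + 2h_3·σ_4 = 6(S'(11) - Δ_3) = -36.
Solving: σ_0 = 1813/258, σ_1 = -246/43, σ_2 = 699/172, σ_3 = -103/258, σ_4 = -2993/516.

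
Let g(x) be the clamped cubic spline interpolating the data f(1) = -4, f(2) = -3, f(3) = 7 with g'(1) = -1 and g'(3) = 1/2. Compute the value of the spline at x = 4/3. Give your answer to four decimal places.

-4.5093

Write M_i for g''(x_i). With h_i = 1, 1 and divided differences Δ_i = 1, 10, the continuity of g' gives the tridiagonal system
  1·M_0 + 4·M_1 + 1·M_2 = 6(Δ_1 - Δ_0) = 54
Clamped end conditions give two more equations: 2h_0·M_0 + h_0·M_1 = 6(Δ_0 - g'(1)) = 12 and h_1·M_1 + 2h_1·M_2 = 6(g'(3) - Δ_1) = -57.
Solving: M_0 = -27/4, M_1 = 51/2, M_2 = -165/4.
On [1, 2], g(x) = -4 - 1·(x - 1) - 27/8·(x - 1)² + 43/8·(x - 1)³.
With (x - 1) = 1/3: g(4/3) = -487/108.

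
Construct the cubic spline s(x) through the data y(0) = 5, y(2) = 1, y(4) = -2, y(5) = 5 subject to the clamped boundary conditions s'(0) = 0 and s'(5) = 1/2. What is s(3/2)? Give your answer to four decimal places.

2.8417

Write σ_i for s''(x_i). With h_i = 2, 2, 1 and divided differences Δ_i = -2, -3/2, 7, the continuity of s' gives the tridiagonal system
  2·σ_0 + 8·σ_1 + 2·σ_2 = 6(Δ_1 - Δ_0) = 3
  2·σ_1 + 6·σ_2 + 1·σ_3 = 6(Δ_2 - Δ_1) = 51
Clamped end conditions give two more equations: 2h_0·σ_0 + h_0·σ_1 = 6(Δ_0 - s'(0)) = -12 and h_2·σ_2 + 2h_2·σ_3 = 6(s'(5) - Δ_2) = -39.
Solving: σ_0 = -77/46, σ_1 = -61/23, σ_2 = 317/23, σ_3 = -607/23.
On [0, 2], s(x) = 5 + 0·x - 77/92·x² - 15/184·x³.
With x = 3/2: s(3/2) = 4183/1472.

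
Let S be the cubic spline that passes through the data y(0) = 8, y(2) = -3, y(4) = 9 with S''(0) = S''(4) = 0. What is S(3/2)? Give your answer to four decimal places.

-2.1367

Put M_i = S'' at the i-th knot. Here h = (2, 2) and Δ = (-11/2, 6), so the interior equations h_(i-1)·M_(i-1) + 2(h_(i-1)+h_i)·M_i + h_i·M_(i+1) = 6(Δ_i − Δ_(i-1)) read
  2·M_0 + 8·M_1 + 2·M_2 = 6(Δ_1 - Δ_0) = 69
Natural end conditions: M_0 = M_2 = 0.
Solving the tridiagonal system: M_0 = 0, M_1 = 69/8, M_2 = 0.
On [0, 2], S(t) = 8 - 67/8·t + 0·t² + 23/32·t³.
With t = 3/2: S(3/2) = -547/256.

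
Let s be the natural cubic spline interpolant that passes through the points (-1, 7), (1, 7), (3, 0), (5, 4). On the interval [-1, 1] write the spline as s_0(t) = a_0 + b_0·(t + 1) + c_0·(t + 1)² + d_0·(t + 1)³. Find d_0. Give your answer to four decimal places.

Let m_i = s''(x_i). Step sizes h_i = 2, 2, 2; slopes of the chords Δ_i = (y_(i+1) - y_i)/h_i = 0, -7/2, 2.
  2·m_0 + 8·m_1 + 2·m_2 = 6(Δ_1 - Δ_0) = -21
  2·m_1 + 8·m_2 + 2·m_3 = 6(Δ_2 - Δ_1) = 33
Natural end conditions: m_0 = m_3 = 0.
Solving: m_0 = 0, m_1 = -39/10, m_2 = 51/10, m_3 = 0.
On [-1, 1], with s_0(t) = a_0 + b_0·(t + 1) + c_0·(t + 1)² + d_0·(t + 1)³: c_0 = m_0/2 = 0, d_0 = (m_1 - m_0)/(6h_0) = -13/40, b_0 = Δ_0 - h_0(2m_0 + m_1)/6 = 13/10.

-0.3250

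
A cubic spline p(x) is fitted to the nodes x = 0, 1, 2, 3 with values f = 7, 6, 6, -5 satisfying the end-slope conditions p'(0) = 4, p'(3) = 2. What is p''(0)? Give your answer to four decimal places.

Put M_i = p'' at the i-th knot. Here h = (1, 1, 1) and Δ = (-1, 0, -11), so the interior equations h_(i-1)·M_(i-1) + 2(h_(i-1)+h_i)·M_i + h_i·M_(i+1) = 6(Δ_i − Δ_(i-1)) read
  1·M_0 + 4·M_1 + 1·M_2 = 6(Δ_1 - Δ_0) = 6
  1·M_1 + 4·M_2 + 1·M_3 = 6(Δ_2 - Δ_1) = -66
Clamped end conditions give two more equations: 2h_0·M_0 + h_0·M_1 = 6(Δ_0 - p'(0)) = -30 and h_2·M_2 + 2h_2·M_3 = 6(p'(3) - Δ_2) = 78.
Hence M_0 = -344/15, M_1 = 238/15, M_2 = -518/15, M_3 = 844/15.

-22.9333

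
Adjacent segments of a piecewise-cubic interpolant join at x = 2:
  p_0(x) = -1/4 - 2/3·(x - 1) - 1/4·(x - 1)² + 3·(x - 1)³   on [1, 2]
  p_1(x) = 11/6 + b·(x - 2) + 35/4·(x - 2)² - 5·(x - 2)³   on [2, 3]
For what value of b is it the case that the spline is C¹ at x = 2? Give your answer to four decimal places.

p_0'(x) = -2/3 - 1/2·(x - 1) + 9·(x - 1)², so p_0'(2) = 47/6. On the right, p_1'(2) = b, so b = 47/6.

7.8333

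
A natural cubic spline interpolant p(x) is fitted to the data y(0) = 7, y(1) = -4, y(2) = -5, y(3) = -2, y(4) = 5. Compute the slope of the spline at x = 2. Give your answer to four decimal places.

With M_i denoting the second derivative at x_i, h_i = 1, 1, 1, 1, and Δ_i = (y_(i+1) − y_i)/h_i = -11, -1, 3, 7:
  1·M_0 + 4·M_1 + 1·M_2 = 6(Δ_1 - Δ_0) = 60
  1·M_1 + 4·M_2 + 1·M_3 = 6(Δ_2 - Δ_1) = 24
  1·M_2 + 4·M_3 + 1·M_4 = 6(Δ_3 - Δ_2) = 24
Natural end conditions: M_0 = M_4 = 0.
Solving the tridiagonal system: M_0 = 0, M_1 = 207/14, M_2 = 6/7, M_3 = 81/14, M_4 = 0.
On [2, 3], p'(x) = b_2 + 2c_2·(x - 2) + 3d_2·(x - 2)² with b_2 = Δ_2 - h_2(2M_2 + M_3)/6 = 7/4, c_2 = M_2/2 = 3/7, d_2 = (M_3 - M_2)/(6h_2) = 23/28. So p'(2) = 7/4.

1.7500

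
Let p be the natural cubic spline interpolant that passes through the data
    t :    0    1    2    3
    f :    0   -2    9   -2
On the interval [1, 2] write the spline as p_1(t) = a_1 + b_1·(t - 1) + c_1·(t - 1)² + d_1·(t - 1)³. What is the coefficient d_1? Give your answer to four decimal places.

-11.6667

Put σ_i = p'' at the i-th knot. Here h = (1, 1, 1) and Δ = (-2, 11, -11), so the interior equations h_(i-1)·σ_(i-1) + 2(h_(i-1)+h_i)·σ_i + h_i·σ_(i+1) = 6(Δ_i − Δ_(i-1)) read
  1·σ_0 + 4·σ_1 + 1·σ_2 = 6(Δ_1 - Δ_0) = 78
  1·σ_1 + 4·σ_2 + 1·σ_3 = 6(Δ_2 - Δ_1) = -132
Natural end conditions: σ_0 = σ_3 = 0.
Forward elimination and back-substitution give σ_0 = 0, σ_1 = 148/5, σ_2 = -202/5, σ_3 = 0.
On [1, 2], with p_1(t) = a_1 + b_1·(t - 1) + c_1·(t - 1)² + d_1·(t - 1)³: c_1 = σ_1/2 = 74/5, d_1 = (σ_2 - σ_1)/(6h_1) = -35/3, b_1 = Δ_1 - h_1(2σ_1 + σ_2)/6 = 118/15.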